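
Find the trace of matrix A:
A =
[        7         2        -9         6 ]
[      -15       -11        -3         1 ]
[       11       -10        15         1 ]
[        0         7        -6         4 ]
tr(A) = 7 - 11 + 15 + 4 = 15

The trace of a square matrix is the sum of its diagonal entries.
Diagonal entries of A: A[0][0] = 7, A[1][1] = -11, A[2][2] = 15, A[3][3] = 4.
tr(A) = 7 - 11 + 15 + 4 = 15.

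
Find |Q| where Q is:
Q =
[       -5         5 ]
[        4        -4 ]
det(Q) = 0

For a 2×2 matrix [[a, b], [c, d]], det = a*d - b*c.
det(Q) = (-5)*(-4) - (5)*(4) = 20 - 20 = 0.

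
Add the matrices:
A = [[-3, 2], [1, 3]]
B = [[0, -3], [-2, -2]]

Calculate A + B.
[[-3, -1], [-1, 1]]

Add corresponding elements:
(-3)+(0)=-3
(2)+(-3)=-1
(1)+(-2)=-1
(3)+(-2)=1
A + B = [[-3, -1], [-1, 1]]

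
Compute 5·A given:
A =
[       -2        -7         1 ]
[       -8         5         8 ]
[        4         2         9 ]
5A =
[      -10       -35         5 ]
[      -40        25        40 ]
[       20        10        45 ]

Scalar multiplication is elementwise: (5A)[i][j] = 5 * A[i][j].
  (5A)[0][0] = 5 * (-2) = -10
  (5A)[0][1] = 5 * (-7) = -35
  (5A)[0][2] = 5 * (1) = 5
  (5A)[1][0] = 5 * (-8) = -40
  (5A)[1][1] = 5 * (5) = 25
  (5A)[1][2] = 5 * (8) = 40
  (5A)[2][0] = 5 * (4) = 20
  (5A)[2][1] = 5 * (2) = 10
  (5A)[2][2] = 5 * (9) = 45
5A =
[      -10       -35         5 ]
[      -40        25        40 ]
[       20        10        45 ]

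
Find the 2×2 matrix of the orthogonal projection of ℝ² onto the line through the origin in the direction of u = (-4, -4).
[[1/2, 1/2], [1/2, 1/2]]

The orthogonal projection onto the line spanned by a nonzero vector u = (a, b) has matrix P = (u uᵀ) / (uᵀ u) = (1/(a² + b²)) · [[a², ab], [ab, b²]].
Here u = (-4, -4), so a² + b² = 16 + 16 = 32.
P = (1/32) · [[16, 16], [16, 16]] = [[1/2, 1/2], [1/2, 1/2]].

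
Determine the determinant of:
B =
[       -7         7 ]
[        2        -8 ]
det(B) = 42

For a 2×2 matrix [[a, b], [c, d]], det = a*d - b*c.
det(B) = (-7)*(-8) - (7)*(2) = 56 - 14 = 42.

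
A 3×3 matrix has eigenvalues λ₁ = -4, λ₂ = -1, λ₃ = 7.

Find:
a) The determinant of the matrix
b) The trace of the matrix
det = 28, trace = 2

Two standard eigenvalue identities:
- det(A) equals the product of the eigenvalues (counted with multiplicity).
- trace(A) equals the sum of the eigenvalues.
det(A) = (-4)*(-1)*(7) = 28.
trace(A) = -4 - 1 + 7 = 2.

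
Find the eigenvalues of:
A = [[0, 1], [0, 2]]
λ = 0, 2

Solve det(A - λI) = 0. For a 2×2 matrix this is λ² - (trace)λ + det = 0.
trace(A) = 0 + 2 = 2.
det(A) = (0)*(2) - (1)*(0) = 0 - 0 = 0.
Characteristic equation: λ² - (2)λ + (0) = 0.
Discriminant: (2)² - 4*(0) = 4 - 0 = 4.
Roots: λ = (2 ± √4) / 2 = 0, 2.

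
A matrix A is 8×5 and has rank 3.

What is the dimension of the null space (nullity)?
2

The rank-nullity theorem for an m×n matrix states:
rank(A) + nullity(A) = n (the number of columns).
Here n = 5 and rank(A) = 3, so nullity(A) = 5 - 3 = 2.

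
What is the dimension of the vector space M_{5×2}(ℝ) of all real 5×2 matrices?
Dimension = 10

A real 5×2 matrix is determined by its 5·2 = 10 independent entries.
A standard basis is {E_ij : 1 ≤ i ≤ 5, 1 ≤ j ≤ 2}, where E_ij has a 1 in position (i, j) and 0 elsewhere — there are 10 such matrices, and they are linearly independent and span M_{5×2}(ℝ).
Therefore dim(M_{5×2}(ℝ)) = 10.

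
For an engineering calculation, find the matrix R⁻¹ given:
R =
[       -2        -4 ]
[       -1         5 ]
det(R) = -14
R⁻¹ =
[    -5/14      -2/7 ]
[    -1/14       1/7 ]

For a 2×2 matrix R = [[a, b], [c, d]] with det(R) ≠ 0, R⁻¹ = (1/det(R)) * [[d, -b], [-c, a]].
det(R) = (-2)*(5) - (-4)*(-1) = -10 - 4 = -14.
R⁻¹ = (1/-14) * [[5, 4], [1, -2]].
Dividing each entry by -14 and reducing:
R⁻¹ =
[    -5/14      -2/7 ]
[    -1/14       1/7 ]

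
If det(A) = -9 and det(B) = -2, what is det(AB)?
18

Use the multiplicative property of determinants: det(AB) = det(A)*det(B).
det(AB) = (-9)*(-2) = 18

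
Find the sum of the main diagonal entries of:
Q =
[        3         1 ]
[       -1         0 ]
tr(Q) = 3 + 0 = 3

The trace of a square matrix is the sum of its diagonal entries.
Diagonal entries of Q: Q[0][0] = 3, Q[1][1] = 0.
tr(Q) = 3 + 0 = 3.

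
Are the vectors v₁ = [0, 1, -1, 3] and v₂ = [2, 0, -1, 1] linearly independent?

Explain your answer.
Yes, linearly independent

Two vectors are linearly dependent iff one is a scalar multiple of the other.
No single scalar k satisfies v₂ = k·v₁ (the ratios of corresponding entries disagree), so v₁ and v₂ are linearly independent.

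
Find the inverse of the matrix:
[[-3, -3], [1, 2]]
[[-2/3, -1], [1/3, 1]]

For [[a,b],[c,d]], inverse = (1/det)·[[d,-b],[-c,a]]
det = -3·2 - -3·1 = -3
Inverse = (1/-3)·[[2, 3], [-1, -3]]
        = [[-2/3, -1], [1/3, 1]]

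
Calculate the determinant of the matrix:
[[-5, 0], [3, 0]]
0

For a 2×2 matrix [[a, b], [c, d]], det = ad - bc
det = (-5)(0) - (0)(3) = 0 - 0 = 0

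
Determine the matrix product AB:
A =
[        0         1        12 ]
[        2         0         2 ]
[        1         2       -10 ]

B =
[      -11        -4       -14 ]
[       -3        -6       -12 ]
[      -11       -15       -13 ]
AB =
[     -135      -186      -168 ]
[      -44       -38       -54 ]
[       93       134        92 ]

Matrix multiplication: (AB)[i][j] = sum over k of A[i][k] * B[k][j].
  (AB)[0][0] = (0)*(-11) + (1)*(-3) + (12)*(-11) = -135
  (AB)[0][1] = (0)*(-4) + (1)*(-6) + (12)*(-15) = -186
  (AB)[0][2] = (0)*(-14) + (1)*(-12) + (12)*(-13) = -168
  (AB)[1][0] = (2)*(-11) + (0)*(-3) + (2)*(-11) = -44
  (AB)[1][1] = (2)*(-4) + (0)*(-6) + (2)*(-15) = -38
  (AB)[1][2] = (2)*(-14) + (0)*(-12) + (2)*(-13) = -54
  (AB)[2][0] = (1)*(-11) + (2)*(-3) + (-10)*(-11) = 93
  (AB)[2][1] = (1)*(-4) + (2)*(-6) + (-10)*(-15) = 134
  (AB)[2][2] = (1)*(-14) + (2)*(-12) + (-10)*(-13) = 92
AB =
[     -135      -186      -168 ]
[      -44       -38       -54 ]
[       93       134        92 ]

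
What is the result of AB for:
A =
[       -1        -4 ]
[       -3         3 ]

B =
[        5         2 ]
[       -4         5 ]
AB =
[       11       -22 ]
[      -27         9 ]

Matrix multiplication: (AB)[i][j] = sum over k of A[i][k] * B[k][j].
  (AB)[0][0] = (-1)*(5) + (-4)*(-4) = 11
  (AB)[0][1] = (-1)*(2) + (-4)*(5) = -22
  (AB)[1][0] = (-3)*(5) + (3)*(-4) = -27
  (AB)[1][1] = (-3)*(2) + (3)*(5) = 9
AB =
[       11       -22 ]
[      -27         9 ]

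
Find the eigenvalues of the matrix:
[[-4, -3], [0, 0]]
λ = -4 and λ = 0

Characteristic equation: det(A - λI) = 0
λ² - (trace)λ + (det) = 0
λ² - (-4)λ + (0) = 0
λ² + 4λ + 0 = 0
Solving: λ = -4, 0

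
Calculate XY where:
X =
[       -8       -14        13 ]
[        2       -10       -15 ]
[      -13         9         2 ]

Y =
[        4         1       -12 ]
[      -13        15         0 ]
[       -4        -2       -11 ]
XY =
[       98      -244       -47 ]
[      198      -118       141 ]
[     -177       118       134 ]

Matrix multiplication: (XY)[i][j] = sum over k of X[i][k] * Y[k][j].
  (XY)[0][0] = (-8)*(4) + (-14)*(-13) + (13)*(-4) = 98
  (XY)[0][1] = (-8)*(1) + (-14)*(15) + (13)*(-2) = -244
  (XY)[0][2] = (-8)*(-12) + (-14)*(0) + (13)*(-11) = -47
  (XY)[1][0] = (2)*(4) + (-10)*(-13) + (-15)*(-4) = 198
  (XY)[1][1] = (2)*(1) + (-10)*(15) + (-15)*(-2) = -118
  (XY)[1][2] = (2)*(-12) + (-10)*(0) + (-15)*(-11) = 141
  (XY)[2][0] = (-13)*(4) + (9)*(-13) + (2)*(-4) = -177
  (XY)[2][1] = (-13)*(1) + (9)*(15) + (2)*(-2) = 118
  (XY)[2][2] = (-13)*(-12) + (9)*(0) + (2)*(-11) = 134
XY =
[       98      -244       -47 ]
[      198      -118       141 ]
[     -177       118       134 ]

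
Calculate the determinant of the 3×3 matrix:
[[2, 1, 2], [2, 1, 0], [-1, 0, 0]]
2

Expansion along first row:
det = 2·det([[1,0],[0,0]]) - 1·det([[2,0],[-1,0]]) + 2·det([[2,1],[-1,0]])
    = 2·(1·0 - 0·0) - 1·(2·0 - 0·-1) + 2·(2·0 - 1·-1)
    = 2·0 - 1·0 + 2·1
    = 0 + 0 + 2 = 2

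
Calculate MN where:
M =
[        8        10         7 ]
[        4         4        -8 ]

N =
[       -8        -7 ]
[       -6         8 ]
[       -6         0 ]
MN =
[     -166        24 ]
[       -8         4 ]

Matrix multiplication: (MN)[i][j] = sum over k of M[i][k] * N[k][j].
  (MN)[0][0] = (8)*(-8) + (10)*(-6) + (7)*(-6) = -166
  (MN)[0][1] = (8)*(-7) + (10)*(8) + (7)*(0) = 24
  (MN)[1][0] = (4)*(-8) + (4)*(-6) + (-8)*(-6) = -8
  (MN)[1][1] = (4)*(-7) + (4)*(8) + (-8)*(0) = 4
MN =
[     -166        24 ]
[       -8         4 ]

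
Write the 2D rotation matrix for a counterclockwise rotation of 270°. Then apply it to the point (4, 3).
R = [[0, 1], [-1, 0]]; R·(4, 3) = (3, -4)

Rotation matrix formula: R(θ) = [[cos θ, -sin θ], [sin θ, cos θ]]
For θ = 270°:
cos(270°) = 0
sin(270°) = -1
R = [[0, 1], [-1, 0]]
Apply to (4, 3): [0·4 + (1)·3, -1·4 + 0·3] = (3, -4)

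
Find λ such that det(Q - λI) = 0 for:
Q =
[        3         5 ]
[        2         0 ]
λ = -2, 5

Solve det(Q - λI) = 0. For a 2×2 matrix the characteristic equation is λ² - (trace)λ + det = 0.
trace(Q) = a + d = 3 + 0 = 3.
det(Q) = a*d - b*c = (3)*(0) - (5)*(2) = 0 - 10 = -10.
Characteristic equation: λ² - (3)λ + (-10) = 0.
Discriminant = (3)² - 4*(-10) = 9 + 40 = 49.
λ = (3 ± √49) / 2 = (3 ± 7) / 2 = -2, 5.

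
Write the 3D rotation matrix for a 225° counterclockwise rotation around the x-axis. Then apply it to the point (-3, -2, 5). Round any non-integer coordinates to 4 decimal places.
R = [[1, 0, 0], [0, -√2/2, √2/2], [0, -√2/2, -√2/2]]; R·(-3, -2, 5) = (-3.0000, 4.9497, -2.1213)

Rotation matrix for 225° around x-axis:
cos(225°) = -√2/2, sin(225°) = -√2/2
R = [[1, 0, 0], [0, -√2/2, √2/2], [0, -√2/2, -√2/2]]
Apply to (-3, -2, 5): R·[-3, -2, 5]ᵀ = (-3.0000, 4.9497, -2.1213)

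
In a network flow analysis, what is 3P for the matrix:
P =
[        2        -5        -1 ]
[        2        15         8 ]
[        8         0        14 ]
3P =
[        6       -15        -3 ]
[        6        45        24 ]
[       24         0        42 ]

Scalar multiplication is elementwise: (3P)[i][j] = 3 * P[i][j].
  (3P)[0][0] = 3 * (2) = 6
  (3P)[0][1] = 3 * (-5) = -15
  (3P)[0][2] = 3 * (-1) = -3
  (3P)[1][0] = 3 * (2) = 6
  (3P)[1][1] = 3 * (15) = 45
  (3P)[1][2] = 3 * (8) = 24
  (3P)[2][0] = 3 * (8) = 24
  (3P)[2][1] = 3 * (0) = 0
  (3P)[2][2] = 3 * (14) = 42
3P =
[        6       -15        -3 ]
[        6        45        24 ]
[       24         0        42 ]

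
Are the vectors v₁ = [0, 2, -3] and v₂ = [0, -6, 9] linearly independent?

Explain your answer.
No, linearly dependent (v₂ = -3·v₁)

Check whether there is a scalar k with v₂ = k·v₁.
Comparing components, k = -3 satisfies -3·[0, 2, -3] = [0, -6, 9].
Since v₂ is a scalar multiple of v₁, the two vectors are linearly dependent.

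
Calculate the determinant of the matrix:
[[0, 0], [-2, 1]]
0

For a 2×2 matrix [[a, b], [c, d]], det = ad - bc
det = (0)(1) - (0)(-2) = 0 - 0 = 0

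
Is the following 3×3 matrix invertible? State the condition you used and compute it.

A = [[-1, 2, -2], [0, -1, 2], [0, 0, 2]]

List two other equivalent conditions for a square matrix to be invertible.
Yes, invertible; det(A) = 2 ≠ 0. Equivalent conditions: rank(A) = 3; Ax = 0 has only the trivial solution; 0 is not an eigenvalue; the columns of A are linearly independent.

To check invertibility, compute det(A).
The given matrix is triangular, so det(A) equals the product of its diagonal entries = 2 ≠ 0.
Since det(A) ≠ 0, A is invertible.
Equivalent conditions for a square matrix A to be invertible:
- rank(A) = 3 (full rank).
- The homogeneous system Ax = 0 has only the trivial solution x = 0.
- 0 is not an eigenvalue of A.
- The columns (equivalently rows) of A are linearly independent.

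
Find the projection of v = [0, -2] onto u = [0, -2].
[0, -2]

The projection of v onto u is proj_u(v) = ((v·u) / (u·u)) · u.
v·u = (0)*(0) + (-2)*(-2) = 4.
u·u = (0)*(0) + (-2)*(-2) = 4.
coefficient = 4 / 4 = 1.
proj_u(v) = 1 · [0, -2] = [0, -2].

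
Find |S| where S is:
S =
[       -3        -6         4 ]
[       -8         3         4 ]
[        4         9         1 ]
det(S) = -381

Expand along row 0 (cofactor expansion): det(S) = a*(e*i - f*h) - b*(d*i - f*g) + c*(d*h - e*g), where the 3×3 is [[a, b, c], [d, e, f], [g, h, i]].
Minor M_00 = (3)*(1) - (4)*(9) = 3 - 36 = -33.
Minor M_01 = (-8)*(1) - (4)*(4) = -8 - 16 = -24.
Minor M_02 = (-8)*(9) - (3)*(4) = -72 - 12 = -84.
det(S) = (-3)*(-33) - (-6)*(-24) + (4)*(-84) = 99 - 144 - 336 = -381.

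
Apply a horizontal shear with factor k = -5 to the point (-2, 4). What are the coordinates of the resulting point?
(-22, 4)

Shear matrix for horizontal shear with factor k = -5:
[[1, -5], [0, 1]]
Result: (-2, 4) → (-22, 4)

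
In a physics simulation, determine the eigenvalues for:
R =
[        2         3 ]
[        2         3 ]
λ = 0, 5

Solve det(R - λI) = 0. For a 2×2 matrix the characteristic equation is λ² - (trace)λ + det = 0.
trace(R) = a + d = 2 + 3 = 5.
det(R) = a*d - b*c = (2)*(3) - (3)*(2) = 6 - 6 = 0.
Characteristic equation: λ² - (5)λ + (0) = 0.
Discriminant = (5)² - 4*(0) = 25 - 0 = 25.
λ = (5 ± √25) / 2 = (5 ± 5) / 2 = 0, 5.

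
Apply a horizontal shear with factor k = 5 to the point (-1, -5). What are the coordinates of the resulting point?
(-26, -5)

Shear matrix for horizontal shear with factor k = 5:
[[1, 5], [0, 1]]
Result: (-1, -5) → (-26, -5)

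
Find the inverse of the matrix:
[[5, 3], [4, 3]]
[[1, -1], [-4/3, 5/3]]

For [[a,b],[c,d]], inverse = (1/det)·[[d,-b],[-c,a]]
det = 5·3 - 3·4 = 3
Inverse = (1/3)·[[3, -3], [-4, 5]]
        = [[1, -1], [-4/3, 5/3]]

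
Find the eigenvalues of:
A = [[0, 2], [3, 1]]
λ = -2, 3

Solve det(A - λI) = 0. For a 2×2 matrix this is λ² - (trace)λ + det = 0.
trace(A) = 0 + 1 = 1.
det(A) = (0)*(1) - (2)*(3) = 0 - 6 = -6.
Characteristic equation: λ² - (1)λ + (-6) = 0.
Discriminant: (1)² - 4*(-6) = 1 + 24 = 25.
Roots: λ = (1 ± √25) / 2 = -2, 3.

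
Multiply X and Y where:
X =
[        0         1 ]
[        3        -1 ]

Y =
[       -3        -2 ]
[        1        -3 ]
XY =
[        1        -3 ]
[      -10        -3 ]

Matrix multiplication: (XY)[i][j] = sum over k of X[i][k] * Y[k][j].
  (XY)[0][0] = (0)*(-3) + (1)*(1) = 1
  (XY)[0][1] = (0)*(-2) + (1)*(-3) = -3
  (XY)[1][0] = (3)*(-3) + (-1)*(1) = -10
  (XY)[1][1] = (3)*(-2) + (-1)*(-3) = -3
XY =
[        1        -3 ]
[      -10        -3 ]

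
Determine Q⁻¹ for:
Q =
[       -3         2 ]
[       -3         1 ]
det(Q) = 3
Q⁻¹ =
[      1/3      -2/3 ]
[        1        -1 ]

For a 2×2 matrix Q = [[a, b], [c, d]] with det(Q) ≠ 0, Q⁻¹ = (1/det(Q)) * [[d, -b], [-c, a]].
det(Q) = (-3)*(1) - (2)*(-3) = -3 + 6 = 3.
Q⁻¹ = (1/3) * [[1, -2], [3, -3]].
Dividing each entry by 3 and reducing:
Q⁻¹ =
[      1/3      -2/3 ]
[        1        -1 ]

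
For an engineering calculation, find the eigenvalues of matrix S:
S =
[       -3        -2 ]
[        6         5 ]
λ = -1, 3

Solve det(S - λI) = 0. For a 2×2 matrix the characteristic equation is λ² - (trace)λ + det = 0.
trace(S) = a + d = -3 + 5 = 2.
det(S) = a*d - b*c = (-3)*(5) - (-2)*(6) = -15 + 12 = -3.
Characteristic equation: λ² - (2)λ + (-3) = 0.
Discriminant = (2)² - 4*(-3) = 4 + 12 = 16.
λ = (2 ± √16) / 2 = (2 ± 4) / 2 = -1, 3.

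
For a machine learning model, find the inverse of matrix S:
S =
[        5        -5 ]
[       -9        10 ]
det(S) = 5
S⁻¹ =
[        2         1 ]
[      9/5         1 ]

For a 2×2 matrix S = [[a, b], [c, d]] with det(S) ≠ 0, S⁻¹ = (1/det(S)) * [[d, -b], [-c, a]].
det(S) = (5)*(10) - (-5)*(-9) = 50 - 45 = 5.
S⁻¹ = (1/5) * [[10, 5], [9, 5]].
Dividing each entry by 5 and reducing:
S⁻¹ =
[        2         1 ]
[      9/5         1 ]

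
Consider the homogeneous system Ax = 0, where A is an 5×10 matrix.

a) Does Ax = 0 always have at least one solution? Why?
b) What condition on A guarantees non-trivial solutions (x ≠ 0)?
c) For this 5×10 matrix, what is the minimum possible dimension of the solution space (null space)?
a) Yes, x = 0 is always a solution. b) When A has linearly dependent columns (rank < n). c) Minimum nullity = 5.

a) x = 0 satisfies A·0 = 0, so the zero vector is always a solution.
b) Non-trivial solutions exist iff the columns of A are linearly dependent, equivalently rank(A) < n (the number of columns).
c) By rank-nullity, rank(A) + nullity(A) = n = 10. Since A has only 5 rows, rank(A) ≤ 5, so nullity(A) ≥ 10 - 5 = 5.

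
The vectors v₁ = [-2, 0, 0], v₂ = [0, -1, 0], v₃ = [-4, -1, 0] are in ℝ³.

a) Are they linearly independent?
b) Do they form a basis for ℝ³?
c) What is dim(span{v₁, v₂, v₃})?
Not independent, not a basis, dim(span) = 2

Check whether v₃ can be written as a linear combination of v₁ and v₂.
v₃ = (2)·v₁ + (1)·v₂ = [-4, -1, 0], so the three vectors are linearly dependent.
Thus they do not form a basis for ℝ³, and dim(span{v₁, v₂, v₃}) = 2 (spanned by v₁ and v₂).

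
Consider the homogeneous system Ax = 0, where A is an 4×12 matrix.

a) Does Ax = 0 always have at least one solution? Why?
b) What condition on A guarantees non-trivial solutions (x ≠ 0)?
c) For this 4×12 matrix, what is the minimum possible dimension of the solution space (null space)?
a) Yes, x = 0 is always a solution. b) When A has linearly dependent columns (rank < n). c) Minimum nullity = 8.

a) x = 0 satisfies A·0 = 0, so the zero vector is always a solution.
b) Non-trivial solutions exist iff the columns of A are linearly dependent, equivalently rank(A) < n (the number of columns).
c) By rank-nullity, rank(A) + nullity(A) = n = 12. Since A has only 4 rows, rank(A) ≤ 4, so nullity(A) ≥ 12 - 4 = 8.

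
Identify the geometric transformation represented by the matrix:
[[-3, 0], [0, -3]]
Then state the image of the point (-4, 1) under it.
uniform scaling by factor -3; image of (-4, 1) is (12, -3)

This is a diagonal matrix with equal entries -3, so it scales both axes by the same factor -3.
The matrix [[-3, 0], [0, -3]] represents: uniform scaling by factor -3.
Applying it to (-4, 1): [-3·-4 + 0·1, 0·-4 + -3·1] = (12, -3).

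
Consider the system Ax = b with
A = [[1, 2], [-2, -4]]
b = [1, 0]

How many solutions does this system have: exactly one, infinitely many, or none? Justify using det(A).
No solution

det(A) = (1)*(-4) - (2)*(-2) = 0, so A is singular.
The column space of A is span(column 1) = span([1, -2]).
b = [1, 0] is not a scalar multiple of column 1, so b ∉ column space and the system is inconsistent — no solution.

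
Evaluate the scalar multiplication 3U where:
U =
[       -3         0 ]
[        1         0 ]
3U =
[       -9         0 ]
[        3         0 ]

Scalar multiplication is elementwise: (3U)[i][j] = 3 * U[i][j].
  (3U)[0][0] = 3 * (-3) = -9
  (3U)[0][1] = 3 * (0) = 0
  (3U)[1][0] = 3 * (1) = 3
  (3U)[1][1] = 3 * (0) = 0
3U =
[       -9         0 ]
[        3         0 ]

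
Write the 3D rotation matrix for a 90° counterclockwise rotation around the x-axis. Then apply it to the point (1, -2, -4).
R = [[1, 0, 0], [0, 0, -1], [0, 1, 0]]; R·(1, -2, -4) = (1, 4, -2)

Rotation matrix for 90° around x-axis:
cos(90°) = 0, sin(90°) = 1
R = [[1, 0, 0], [0, 0, -1], [0, 1, 0]]
Apply to (1, -2, -4): R·[1, -2, -4]ᵀ = (1, 4, -2)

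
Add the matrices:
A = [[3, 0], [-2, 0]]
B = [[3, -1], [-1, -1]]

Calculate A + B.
[[6, -1], [-3, -1]]

Add corresponding elements:
(3)+(3)=6
(0)+(-1)=-1
(-2)+(-1)=-3
(0)+(-1)=-1
A + B = [[6, -1], [-3, -1]]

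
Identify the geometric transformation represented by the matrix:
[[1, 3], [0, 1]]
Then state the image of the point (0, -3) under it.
horizontal shear with factor 3; image of (0, -3) is (-9, -3)

The matrix [[1, k], [0, 1]] sends (x, y) to (x + 3y, y), leaving the y-coordinate fixed: a horizontal shear.
The matrix [[1, 3], [0, 1]] represents: horizontal shear with factor 3.
Applying it to (0, -3): [1·0 + 3·-3, 0·0 + 1·-3] = (-9, -3).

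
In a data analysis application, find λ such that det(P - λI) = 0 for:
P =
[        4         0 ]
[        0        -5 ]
λ = -5, 4

Solve det(P - λI) = 0. For a 2×2 matrix the characteristic equation is λ² - (trace)λ + det = 0.
trace(P) = a + d = 4 - 5 = -1.
det(P) = a*d - b*c = (4)*(-5) - (0)*(0) = -20 - 0 = -20.
Characteristic equation: λ² - (-1)λ + (-20) = 0.
Discriminant = (-1)² - 4*(-20) = 1 + 80 = 81.
λ = (-1 ± √81) / 2 = (-1 ± 9) / 2 = -5, 4.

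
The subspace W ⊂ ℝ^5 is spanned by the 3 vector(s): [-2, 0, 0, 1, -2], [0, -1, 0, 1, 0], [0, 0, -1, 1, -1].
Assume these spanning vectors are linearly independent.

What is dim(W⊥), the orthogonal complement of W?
dim(W⊥) = 2

For any subspace W of ℝ^n, dim(W) + dim(W⊥) = n (the whole-space dimension).
Here the given 3 vectors are linearly independent, so dim(W) = 3.
Thus dim(W⊥) = n - dim(W) = 5 - 3 = 2.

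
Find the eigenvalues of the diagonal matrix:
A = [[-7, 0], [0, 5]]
λ₁ = -7, λ₂ = 5

The characteristic polynomial of A is det(A - λI) = (-7 - λ)(5 - λ) = 0.
The roots are λ = -7 and λ = 5, so the eigenvalues are the diagonal entries.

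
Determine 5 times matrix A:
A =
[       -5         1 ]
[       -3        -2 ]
5A =
[      -25         5 ]
[      -15       -10 ]

Scalar multiplication is elementwise: (5A)[i][j] = 5 * A[i][j].
  (5A)[0][0] = 5 * (-5) = -25
  (5A)[0][1] = 5 * (1) = 5
  (5A)[1][0] = 5 * (-3) = -15
  (5A)[1][1] = 5 * (-2) = -10
5A =
[      -25         5 ]
[      -15       -10 ]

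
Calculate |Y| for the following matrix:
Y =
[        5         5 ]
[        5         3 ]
det(Y) = -10

For a 2×2 matrix [[a, b], [c, d]], det = a*d - b*c.
det(Y) = (5)*(3) - (5)*(5) = 15 - 25 = -10.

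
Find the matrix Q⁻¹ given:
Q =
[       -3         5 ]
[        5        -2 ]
det(Q) = -19
Q⁻¹ =
[     2/19      5/19 ]
[     5/19      3/19 ]

For a 2×2 matrix Q = [[a, b], [c, d]] with det(Q) ≠ 0, Q⁻¹ = (1/det(Q)) * [[d, -b], [-c, a]].
det(Q) = (-3)*(-2) - (5)*(5) = 6 - 25 = -19.
Q⁻¹ = (1/-19) * [[-2, -5], [-5, -3]].
Dividing each entry by -19 and reducing:
Q⁻¹ =
[     2/19      5/19 ]
[     5/19      3/19 ]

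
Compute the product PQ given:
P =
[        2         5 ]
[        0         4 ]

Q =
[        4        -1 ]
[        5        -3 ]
PQ =
[       33       -17 ]
[       20       -12 ]

Matrix multiplication: (PQ)[i][j] = sum over k of P[i][k] * Q[k][j].
  (PQ)[0][0] = (2)*(4) + (5)*(5) = 33
  (PQ)[0][1] = (2)*(-1) + (5)*(-3) = -17
  (PQ)[1][0] = (0)*(4) + (4)*(5) = 20
  (PQ)[1][1] = (0)*(-1) + (4)*(-3) = -12
PQ =
[       33       -17 ]
[       20       -12 ]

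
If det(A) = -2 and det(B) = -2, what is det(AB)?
4

Use the multiplicative property of determinants: det(AB) = det(A)*det(B).
det(AB) = (-2)*(-2) = 4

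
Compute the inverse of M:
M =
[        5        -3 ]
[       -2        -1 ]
det(M) = -11
M⁻¹ =
[     1/11     -3/11 ]
[    -2/11     -5/11 ]

For a 2×2 matrix M = [[a, b], [c, d]] with det(M) ≠ 0, M⁻¹ = (1/det(M)) * [[d, -b], [-c, a]].
det(M) = (5)*(-1) - (-3)*(-2) = -5 - 6 = -11.
M⁻¹ = (1/-11) * [[-1, 3], [2, 5]].
Dividing each entry by -11 and reducing:
M⁻¹ =
[     1/11     -3/11 ]
[    -2/11     -5/11 ]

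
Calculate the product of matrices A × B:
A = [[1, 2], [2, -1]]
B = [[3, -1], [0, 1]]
[[3, 1], [6, -3]]

Matrix multiplication:
C[0][0] = 1×3 + 2×0 = 3
C[0][1] = 1×-1 + 2×1 = 1
C[1][0] = 2×3 + -1×0 = 6
C[1][1] = 2×-1 + -1×1 = -3
Result: [[3, 1], [6, -3]]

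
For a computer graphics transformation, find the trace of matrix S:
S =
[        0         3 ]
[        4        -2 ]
tr(S) = 0 - 2 = -2

The trace of a square matrix is the sum of its diagonal entries.
Diagonal entries of S: S[0][0] = 0, S[1][1] = -2.
tr(S) = 0 - 2 = -2.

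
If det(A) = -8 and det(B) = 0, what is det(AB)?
0

Use the multiplicative property of determinants: det(AB) = det(A)*det(B).
det(AB) = (-8)*(0) = 0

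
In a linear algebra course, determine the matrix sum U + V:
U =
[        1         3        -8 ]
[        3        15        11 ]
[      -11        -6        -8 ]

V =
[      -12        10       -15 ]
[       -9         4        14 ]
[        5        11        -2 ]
U + V =
[      -11        13       -23 ]
[       -6        19        25 ]
[       -6         5       -10 ]

Matrix addition is elementwise: (U+V)[i][j] = U[i][j] + V[i][j].
  (U+V)[0][0] = (1) + (-12) = -11
  (U+V)[0][1] = (3) + (10) = 13
  (U+V)[0][2] = (-8) + (-15) = -23
  (U+V)[1][0] = (3) + (-9) = -6
  (U+V)[1][1] = (15) + (4) = 19
  (U+V)[1][2] = (11) + (14) = 25
  (U+V)[2][0] = (-11) + (5) = -6
  (U+V)[2][1] = (-6) + (11) = 5
  (U+V)[2][2] = (-8) + (-2) = -10
U + V =
[      -11        13       -23 ]
[       -6        19        25 ]
[       -6         5       -10 ]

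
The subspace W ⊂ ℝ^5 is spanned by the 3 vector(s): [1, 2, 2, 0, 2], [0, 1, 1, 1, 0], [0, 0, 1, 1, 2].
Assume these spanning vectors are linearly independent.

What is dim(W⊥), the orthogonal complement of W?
dim(W⊥) = 2

For any subspace W of ℝ^n, dim(W) + dim(W⊥) = n (the whole-space dimension).
Here the given 3 vectors are linearly independent, so dim(W) = 3.
Thus dim(W⊥) = n - dim(W) = 5 - 3 = 2.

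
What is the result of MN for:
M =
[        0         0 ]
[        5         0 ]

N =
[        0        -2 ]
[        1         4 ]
MN =
[        0         0 ]
[        0       -10 ]

Matrix multiplication: (MN)[i][j] = sum over k of M[i][k] * N[k][j].
  (MN)[0][0] = (0)*(0) + (0)*(1) = 0
  (MN)[0][1] = (0)*(-2) + (0)*(4) = 0
  (MN)[1][0] = (5)*(0) + (0)*(1) = 0
  (MN)[1][1] = (5)*(-2) + (0)*(4) = -10
MN =
[        0         0 ]
[        0       -10 ]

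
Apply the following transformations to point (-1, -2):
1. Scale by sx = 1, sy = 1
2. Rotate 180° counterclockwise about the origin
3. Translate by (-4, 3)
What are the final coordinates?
(-3, 5)

Step 1: Scale → (-1, -2)
Step 2: Rotate 180° → (1, 2)
Step 3: Translate → (-3, 5)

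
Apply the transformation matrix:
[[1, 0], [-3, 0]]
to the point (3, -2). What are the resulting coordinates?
(3, -9)

Matrix multiplication:
[[1, 0], [-3, 0]] × [3, -2]ᵀ
= [1×3 + 0×-2, -3×3 + 0×-2]ᵀ
= [3.0000, -9.0000]ᵀ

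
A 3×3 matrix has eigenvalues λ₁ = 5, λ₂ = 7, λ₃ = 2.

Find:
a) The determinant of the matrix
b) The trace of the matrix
det = 70, trace = 14

Two standard eigenvalue identities:
- det(A) equals the product of the eigenvalues (counted with multiplicity).
- trace(A) equals the sum of the eigenvalues.
det(A) = (5)*(7)*(2) = 70.
trace(A) = 5 + 7 + 2 = 14.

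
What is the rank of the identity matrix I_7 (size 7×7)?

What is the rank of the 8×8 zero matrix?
rank(I_7) = 7, rank(0) = 0

The identity I_7 has 7 columns that are the standard basis vectors e_1, …, e_7. These are linearly independent, so all 7 columns are pivots and rank(I_7) = 7.
The 8×8 zero matrix has every entry zero, so every row is the zero row and there are no pivots; rank(0) = 0.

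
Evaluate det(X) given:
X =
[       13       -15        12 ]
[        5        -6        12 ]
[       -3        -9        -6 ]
det(X) = 1206

Expand along row 0 (cofactor expansion): det(X) = a*(e*i - f*h) - b*(d*i - f*g) + c*(d*h - e*g), where the 3×3 is [[a, b, c], [d, e, f], [g, h, i]].
Minor M_00 = (-6)*(-6) - (12)*(-9) = 36 + 108 = 144.
Minor M_01 = (5)*(-6) - (12)*(-3) = -30 + 36 = 6.
Minor M_02 = (5)*(-9) - (-6)*(-3) = -45 - 18 = -63.
det(X) = (13)*(144) - (-15)*(6) + (12)*(-63) = 1872 + 90 - 756 = 1206.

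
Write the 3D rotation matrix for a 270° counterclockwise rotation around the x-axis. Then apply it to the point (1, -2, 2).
R = [[1, 0, 0], [0, 0, 1], [0, -1, 0]]; R·(1, -2, 2) = (1, 2, 2)

Rotation matrix for 270° around x-axis:
cos(270°) = 0, sin(270°) = -1
R = [[1, 0, 0], [0, 0, 1], [0, -1, 0]]
Apply to (1, -2, 2): R·[1, -2, 2]ᵀ = (1, 2, 2)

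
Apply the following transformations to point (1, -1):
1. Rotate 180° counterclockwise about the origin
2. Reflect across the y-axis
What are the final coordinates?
(1, 1)

Step 1: Rotate 180° → (-1, 1)
Step 2: Reflect across the y-axis → (1, 1)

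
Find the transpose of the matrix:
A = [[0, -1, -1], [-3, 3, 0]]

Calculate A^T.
[[0, -3], [-1, 3], [-1, 0]]

The transpose sends entry (i,j) to (j,i); rows become columns.
Row 0 of A: [0, -1, -1] -> column 0 of A^T.
Row 1 of A: [-3, 3, 0] -> column 1 of A^T.
A^T = [[0, -3], [-1, 3], [-1, 0]]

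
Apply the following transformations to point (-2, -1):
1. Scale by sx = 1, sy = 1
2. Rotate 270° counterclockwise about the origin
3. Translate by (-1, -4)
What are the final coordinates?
(-2, -2)

Step 1: Scale → (-2, -1)
Step 2: Rotate 270° → (-1, 2)
Step 3: Translate → (-2, -2)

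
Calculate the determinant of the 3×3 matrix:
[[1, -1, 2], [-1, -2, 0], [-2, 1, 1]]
-13

Expansion along first row:
det = 1·det([[-2,0],[1,1]]) - -1·det([[-1,0],[-2,1]]) + 2·det([[-1,-2],[-2,1]])
    = 1·(-2·1 - 0·1) - -1·(-1·1 - 0·-2) + 2·(-1·1 - -2·-2)
    = 1·-2 - -1·-1 + 2·-5
    = -2 + -1 + -10 = -13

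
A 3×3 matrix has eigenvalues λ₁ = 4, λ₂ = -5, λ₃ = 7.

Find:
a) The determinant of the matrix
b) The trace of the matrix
det = -140, trace = 6

Two standard eigenvalue identities:
- det(A) equals the product of the eigenvalues (counted with multiplicity).
- trace(A) equals the sum of the eigenvalues.
det(A) = (4)*(-5)*(7) = -140.
trace(A) = 4 - 5 + 7 = 6.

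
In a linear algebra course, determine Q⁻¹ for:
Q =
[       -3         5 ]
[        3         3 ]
det(Q) = -24
Q⁻¹ =
[     -1/8      5/24 ]
[      1/8       1/8 ]

For a 2×2 matrix Q = [[a, b], [c, d]] with det(Q) ≠ 0, Q⁻¹ = (1/det(Q)) * [[d, -b], [-c, a]].
det(Q) = (-3)*(3) - (5)*(3) = -9 - 15 = -24.
Q⁻¹ = (1/-24) * [[3, -5], [-3, -3]].
Dividing each entry by -24 and reducing:
Q⁻¹ =
[     -1/8      5/24 ]
[      1/8       1/8 ]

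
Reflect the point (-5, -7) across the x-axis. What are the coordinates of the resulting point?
(-5, 7)

Reflection across x-axis: (-5, -7) → (-5, 7)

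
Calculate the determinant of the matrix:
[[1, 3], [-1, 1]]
4

For a 2×2 matrix [[a, b], [c, d]], det = ad - bc
det = (1)(1) - (3)(-1) = 1 - -3 = 4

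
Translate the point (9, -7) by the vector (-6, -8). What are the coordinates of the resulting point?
(3, -15)

Translation by (-6, -8):
x' = 9 + -6 = 3
y' = -7 + -8 = -15
Homogeneous matrix: [[1, 0, -6], [0, 1, -8], [0, 0, 1]]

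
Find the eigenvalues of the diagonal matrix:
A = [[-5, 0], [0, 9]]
λ₁ = -5, λ₂ = 9

The characteristic polynomial of A is det(A - λI) = (-5 - λ)(9 - λ) = 0.
The roots are λ = -5 and λ = 9, so the eigenvalues are the diagonal entries.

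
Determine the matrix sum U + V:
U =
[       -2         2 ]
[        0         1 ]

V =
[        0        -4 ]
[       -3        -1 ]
U + V =
[       -2        -2 ]
[       -3         0 ]

Matrix addition is elementwise: (U+V)[i][j] = U[i][j] + V[i][j].
  (U+V)[0][0] = (-2) + (0) = -2
  (U+V)[0][1] = (2) + (-4) = -2
  (U+V)[1][0] = (0) + (-3) = -3
  (U+V)[1][1] = (1) + (-1) = 0
U + V =
[       -2        -2 ]
[       -3         0 ]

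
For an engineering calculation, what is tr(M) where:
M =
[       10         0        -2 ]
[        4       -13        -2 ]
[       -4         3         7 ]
tr(M) = 10 - 13 + 7 = 4

The trace of a square matrix is the sum of its diagonal entries.
Diagonal entries of M: M[0][0] = 10, M[1][1] = -13, M[2][2] = 7.
tr(M) = 10 - 13 + 7 = 4.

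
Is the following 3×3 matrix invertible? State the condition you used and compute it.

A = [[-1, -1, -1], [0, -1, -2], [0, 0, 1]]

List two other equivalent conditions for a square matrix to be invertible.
Yes, invertible; det(A) = 1 ≠ 0. Equivalent conditions: rank(A) = 3; Ax = 0 has only the trivial solution; 0 is not an eigenvalue; the columns of A are linearly independent.

To check invertibility, compute det(A).
The given matrix is triangular, so det(A) equals the product of its diagonal entries = 1 ≠ 0.
Since det(A) ≠ 0, A is invertible.
Equivalent conditions for a square matrix A to be invertible:
- rank(A) = 3 (full rank).
- The homogeneous system Ax = 0 has only the trivial solution x = 0.
- 0 is not an eigenvalue of A.
- The columns (equivalently rows) of A are linearly independent.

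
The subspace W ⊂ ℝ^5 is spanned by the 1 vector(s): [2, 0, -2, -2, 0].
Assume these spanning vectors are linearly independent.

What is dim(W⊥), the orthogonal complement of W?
dim(W⊥) = 4

For any subspace W of ℝ^n, dim(W) + dim(W⊥) = n (the whole-space dimension).
Here the given 1 vectors are linearly independent, so dim(W) = 1.
Thus dim(W⊥) = n - dim(W) = 5 - 1 = 4.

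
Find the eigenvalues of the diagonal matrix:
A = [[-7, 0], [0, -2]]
λ₁ = -7, λ₂ = -2

The characteristic polynomial of A is det(A - λI) = (-7 - λ)(-2 - λ) = 0.
The roots are λ = -7 and λ = -2, so the eigenvalues are the diagonal entries.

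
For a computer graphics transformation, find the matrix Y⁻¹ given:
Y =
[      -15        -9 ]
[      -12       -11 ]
det(Y) = 57
Y⁻¹ =
[   -11/57      3/19 ]
[     4/19     -5/19 ]

For a 2×2 matrix Y = [[a, b], [c, d]] with det(Y) ≠ 0, Y⁻¹ = (1/det(Y)) * [[d, -b], [-c, a]].
det(Y) = (-15)*(-11) - (-9)*(-12) = 165 - 108 = 57.
Y⁻¹ = (1/57) * [[-11, 9], [12, -15]].
Dividing each entry by 57 and reducing:
Y⁻¹ =
[   -11/57      3/19 ]
[     4/19     -5/19 ]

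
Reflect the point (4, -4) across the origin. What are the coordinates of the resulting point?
(-4, 4)

Reflection across origin: (4, -4) → (-4, 4)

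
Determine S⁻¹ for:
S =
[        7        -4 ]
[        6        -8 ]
det(S) = -32
S⁻¹ =
[      1/4      -1/8 ]
[     3/16     -7/32 ]

For a 2×2 matrix S = [[a, b], [c, d]] with det(S) ≠ 0, S⁻¹ = (1/det(S)) * [[d, -b], [-c, a]].
det(S) = (7)*(-8) - (-4)*(6) = -56 + 24 = -32.
S⁻¹ = (1/-32) * [[-8, 4], [-6, 7]].
Dividing each entry by -32 and reducing:
S⁻¹ =
[      1/4      -1/8 ]
[     3/16     -7/32 ]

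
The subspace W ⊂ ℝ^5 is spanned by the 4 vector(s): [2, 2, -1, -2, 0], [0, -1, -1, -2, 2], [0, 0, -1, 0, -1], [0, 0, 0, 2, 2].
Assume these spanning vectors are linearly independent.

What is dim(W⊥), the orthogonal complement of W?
dim(W⊥) = 1

For any subspace W of ℝ^n, dim(W) + dim(W⊥) = n (the whole-space dimension).
Here the given 4 vectors are linearly independent, so dim(W) = 4.
Thus dim(W⊥) = n - dim(W) = 5 - 4 = 1.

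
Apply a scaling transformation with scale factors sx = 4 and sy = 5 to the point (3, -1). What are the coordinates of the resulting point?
(12, -5)

Scaling matrix:
[[4, 0], [0, 5]]
Result: (3 × 4, -1 × 5) = (12, -5)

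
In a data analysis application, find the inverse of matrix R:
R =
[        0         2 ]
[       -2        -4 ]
det(R) = 4
R⁻¹ =
[       -1      -1/2 ]
[      1/2         0 ]

For a 2×2 matrix R = [[a, b], [c, d]] with det(R) ≠ 0, R⁻¹ = (1/det(R)) * [[d, -b], [-c, a]].
det(R) = (0)*(-4) - (2)*(-2) = 0 + 4 = 4.
R⁻¹ = (1/4) * [[-4, -2], [2, 0]].
Dividing each entry by 4 and reducing:
R⁻¹ =
[       -1      -1/2 ]
[      1/2         0 ]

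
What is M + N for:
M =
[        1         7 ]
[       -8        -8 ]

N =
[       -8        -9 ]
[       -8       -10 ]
M + N =
[       -7        -2 ]
[      -16       -18 ]

Matrix addition is elementwise: (M+N)[i][j] = M[i][j] + N[i][j].
  (M+N)[0][0] = (1) + (-8) = -7
  (M+N)[0][1] = (7) + (-9) = -2
  (M+N)[1][0] = (-8) + (-8) = -16
  (M+N)[1][1] = (-8) + (-10) = -18
M + N =
[       -7        -2 ]
[      -16       -18 ]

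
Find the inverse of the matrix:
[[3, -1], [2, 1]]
[[1/5, 1/5], [-2/5, 3/5]]

For [[a,b],[c,d]], inverse = (1/det)·[[d,-b],[-c,a]]
det = 3·1 - -1·2 = 5
Inverse = (1/5)·[[1, 1], [-2, 3]]
        = [[1/5, 1/5], [-2/5, 3/5]]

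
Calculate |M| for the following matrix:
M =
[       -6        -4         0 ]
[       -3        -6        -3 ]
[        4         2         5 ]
det(M) = 132

Expand along row 0 (cofactor expansion): det(M) = a*(e*i - f*h) - b*(d*i - f*g) + c*(d*h - e*g), where the 3×3 is [[a, b, c], [d, e, f], [g, h, i]].
Minor M_00 = (-6)*(5) - (-3)*(2) = -30 + 6 = -24.
Minor M_01 = (-3)*(5) - (-3)*(4) = -15 + 12 = -3.
Minor M_02 = (-3)*(2) - (-6)*(4) = -6 + 24 = 18.
det(M) = (-6)*(-24) - (-4)*(-3) + (0)*(18) = 144 - 12 + 0 = 132.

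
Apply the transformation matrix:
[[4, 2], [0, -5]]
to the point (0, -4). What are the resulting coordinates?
(-8, 20)

Matrix multiplication:
[[4, 2], [0, -5]] × [0, -4]ᵀ
= [4×0 + 2×-4, 0×0 + -5×-4]ᵀ
= [-8.0000, 20.0000]ᵀ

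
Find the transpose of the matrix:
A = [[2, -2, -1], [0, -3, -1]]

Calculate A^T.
[[2, 0], [-2, -3], [-1, -1]]

The transpose sends entry (i,j) to (j,i); rows become columns.
Row 0 of A: [2, -2, -1] -> column 0 of A^T.
Row 1 of A: [0, -3, -1] -> column 1 of A^T.
A^T = [[2, 0], [-2, -3], [-1, -1]]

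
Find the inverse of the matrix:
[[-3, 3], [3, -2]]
[[2/3, 1], [1, 1]]

For [[a,b],[c,d]], inverse = (1/det)·[[d,-b],[-c,a]]
det = -3·-2 - 3·3 = -3
Inverse = (1/-3)·[[-2, -3], [-3, -3]]
        = [[2/3, 1], [1, 1]]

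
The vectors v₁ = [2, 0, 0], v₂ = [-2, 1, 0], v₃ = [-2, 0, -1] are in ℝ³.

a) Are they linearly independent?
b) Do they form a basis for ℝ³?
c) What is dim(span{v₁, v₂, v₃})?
Yes independent, yes basis, dim = 3

Stack v₁, v₂, v₃ as rows of a 3×3 matrix.
[[2, 0, 0]; [-2, 1, 0]; [-2, 0, -1]] is already lower triangular with nonzero diagonal entries (2, 1, -1), so its determinant is the product of the diagonal entries, det = (2)·(1)·(-1) = -2 ≠ 0, and the rows are linearly independent.
Three linearly independent vectors in ℝ³ form a basis for ℝ³, so dim(span{v₁,v₂,v₃}) = 3.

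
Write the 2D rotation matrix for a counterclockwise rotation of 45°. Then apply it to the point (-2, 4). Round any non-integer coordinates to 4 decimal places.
R = [[√2/2, -√2/2], [√2/2, √2/2]]; R·(-2, 4) = (-4.2426, 1.4142)

Rotation matrix formula: R(θ) = [[cos θ, -sin θ], [sin θ, cos θ]]
For θ = 45°:
cos(45°) = √2/2
sin(45°) = √2/2
R = [[√2/2, -√2/2], [√2/2, √2/2]]
Apply to (-2, 4): [√2/2·-2 + (-√2/2)·4, √2/2·-2 + √2/2·4] = (-4.2426, 1.4142)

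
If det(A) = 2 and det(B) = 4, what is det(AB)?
8

Use the multiplicative property of determinants: det(AB) = det(A)*det(B).
det(AB) = (2)*(4) = 8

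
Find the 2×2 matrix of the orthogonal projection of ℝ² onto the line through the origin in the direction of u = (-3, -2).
[[9/13, 6/13], [6/13, 4/13]]

The orthogonal projection onto the line spanned by a nonzero vector u = (a, b) has matrix P = (u uᵀ) / (uᵀ u) = (1/(a² + b²)) · [[a², ab], [ab, b²]].
Here u = (-3, -2), so a² + b² = 9 + 4 = 13.
P = (1/13) · [[9, 6], [6, 4]] = [[9/13, 6/13], [6/13, 4/13]].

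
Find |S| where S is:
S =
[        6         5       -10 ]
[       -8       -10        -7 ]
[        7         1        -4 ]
det(S) = -743

Expand along row 0 (cofactor expansion): det(S) = a*(e*i - f*h) - b*(d*i - f*g) + c*(d*h - e*g), where the 3×3 is [[a, b, c], [d, e, f], [g, h, i]].
Minor M_00 = (-10)*(-4) - (-7)*(1) = 40 + 7 = 47.
Minor M_01 = (-8)*(-4) - (-7)*(7) = 32 + 49 = 81.
Minor M_02 = (-8)*(1) - (-10)*(7) = -8 + 70 = 62.
det(S) = (6)*(47) - (5)*(81) + (-10)*(62) = 282 - 405 - 620 = -743.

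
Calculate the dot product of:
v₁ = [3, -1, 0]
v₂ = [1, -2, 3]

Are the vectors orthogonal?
5, No

The dot product is the sum of products of corresponding components.
v₁·v₂ = (3)*(1) + (-1)*(-2) + (0)*(3) = 3 + 2 + 0 = 5.
Two vectors are orthogonal iff their dot product is 0; here the dot product is 5, so the vectors are not orthogonal.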